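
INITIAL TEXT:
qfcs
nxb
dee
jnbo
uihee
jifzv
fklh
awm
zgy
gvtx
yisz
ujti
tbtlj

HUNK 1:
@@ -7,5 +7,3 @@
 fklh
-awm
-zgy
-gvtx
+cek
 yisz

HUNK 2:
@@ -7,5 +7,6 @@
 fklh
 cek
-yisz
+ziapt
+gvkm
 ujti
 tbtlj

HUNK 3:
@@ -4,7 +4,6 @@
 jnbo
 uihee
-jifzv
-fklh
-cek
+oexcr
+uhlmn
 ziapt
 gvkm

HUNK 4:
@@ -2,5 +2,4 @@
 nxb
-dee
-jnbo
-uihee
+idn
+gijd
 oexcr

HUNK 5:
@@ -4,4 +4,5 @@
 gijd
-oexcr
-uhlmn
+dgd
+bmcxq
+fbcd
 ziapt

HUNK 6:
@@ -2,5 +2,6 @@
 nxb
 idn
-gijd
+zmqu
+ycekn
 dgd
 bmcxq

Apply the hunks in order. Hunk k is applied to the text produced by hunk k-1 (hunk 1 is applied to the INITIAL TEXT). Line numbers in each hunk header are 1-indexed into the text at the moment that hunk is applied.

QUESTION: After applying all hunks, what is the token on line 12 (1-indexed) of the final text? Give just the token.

Hunk 1: at line 7 remove [awm,zgy,gvtx] add [cek] -> 11 lines: qfcs nxb dee jnbo uihee jifzv fklh cek yisz ujti tbtlj
Hunk 2: at line 7 remove [yisz] add [ziapt,gvkm] -> 12 lines: qfcs nxb dee jnbo uihee jifzv fklh cek ziapt gvkm ujti tbtlj
Hunk 3: at line 4 remove [jifzv,fklh,cek] add [oexcr,uhlmn] -> 11 lines: qfcs nxb dee jnbo uihee oexcr uhlmn ziapt gvkm ujti tbtlj
Hunk 4: at line 2 remove [dee,jnbo,uihee] add [idn,gijd] -> 10 lines: qfcs nxb idn gijd oexcr uhlmn ziapt gvkm ujti tbtlj
Hunk 5: at line 4 remove [oexcr,uhlmn] add [dgd,bmcxq,fbcd] -> 11 lines: qfcs nxb idn gijd dgd bmcxq fbcd ziapt gvkm ujti tbtlj
Hunk 6: at line 2 remove [gijd] add [zmqu,ycekn] -> 12 lines: qfcs nxb idn zmqu ycekn dgd bmcxq fbcd ziapt gvkm ujti tbtlj
Final line 12: tbtlj

Answer: tbtlj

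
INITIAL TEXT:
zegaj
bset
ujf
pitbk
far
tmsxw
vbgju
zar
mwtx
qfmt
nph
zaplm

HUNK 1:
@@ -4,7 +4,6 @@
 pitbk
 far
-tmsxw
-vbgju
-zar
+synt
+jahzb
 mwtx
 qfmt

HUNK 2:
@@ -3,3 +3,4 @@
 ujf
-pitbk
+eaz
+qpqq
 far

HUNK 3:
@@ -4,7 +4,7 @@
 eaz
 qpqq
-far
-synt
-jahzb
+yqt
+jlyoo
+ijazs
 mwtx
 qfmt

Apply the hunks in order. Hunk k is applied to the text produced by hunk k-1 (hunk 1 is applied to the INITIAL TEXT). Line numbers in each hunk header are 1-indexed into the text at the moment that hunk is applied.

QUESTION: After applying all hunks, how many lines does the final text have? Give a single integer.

Answer: 12

Derivation:
Hunk 1: at line 4 remove [tmsxw,vbgju,zar] add [synt,jahzb] -> 11 lines: zegaj bset ujf pitbk far synt jahzb mwtx qfmt nph zaplm
Hunk 2: at line 3 remove [pitbk] add [eaz,qpqq] -> 12 lines: zegaj bset ujf eaz qpqq far synt jahzb mwtx qfmt nph zaplm
Hunk 3: at line 4 remove [far,synt,jahzb] add [yqt,jlyoo,ijazs] -> 12 lines: zegaj bset ujf eaz qpqq yqt jlyoo ijazs mwtx qfmt nph zaplm
Final line count: 12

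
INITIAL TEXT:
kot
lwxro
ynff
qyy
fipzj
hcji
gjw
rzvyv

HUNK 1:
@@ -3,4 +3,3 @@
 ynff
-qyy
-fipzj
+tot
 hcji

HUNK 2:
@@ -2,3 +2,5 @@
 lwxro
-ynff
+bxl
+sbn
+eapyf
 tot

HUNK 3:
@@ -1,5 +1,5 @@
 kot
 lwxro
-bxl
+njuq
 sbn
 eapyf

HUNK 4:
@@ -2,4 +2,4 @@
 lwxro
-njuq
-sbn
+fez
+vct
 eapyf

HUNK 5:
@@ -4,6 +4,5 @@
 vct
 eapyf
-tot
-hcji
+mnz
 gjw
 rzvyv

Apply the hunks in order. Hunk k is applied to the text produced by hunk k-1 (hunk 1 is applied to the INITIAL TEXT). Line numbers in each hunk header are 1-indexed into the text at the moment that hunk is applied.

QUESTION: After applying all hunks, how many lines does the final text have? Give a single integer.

Hunk 1: at line 3 remove [qyy,fipzj] add [tot] -> 7 lines: kot lwxro ynff tot hcji gjw rzvyv
Hunk 2: at line 2 remove [ynff] add [bxl,sbn,eapyf] -> 9 lines: kot lwxro bxl sbn eapyf tot hcji gjw rzvyv
Hunk 3: at line 1 remove [bxl] add [njuq] -> 9 lines: kot lwxro njuq sbn eapyf tot hcji gjw rzvyv
Hunk 4: at line 2 remove [njuq,sbn] add [fez,vct] -> 9 lines: kot lwxro fez vct eapyf tot hcji gjw rzvyv
Hunk 5: at line 4 remove [tot,hcji] add [mnz] -> 8 lines: kot lwxro fez vct eapyf mnz gjw rzvyv
Final line count: 8

Answer: 8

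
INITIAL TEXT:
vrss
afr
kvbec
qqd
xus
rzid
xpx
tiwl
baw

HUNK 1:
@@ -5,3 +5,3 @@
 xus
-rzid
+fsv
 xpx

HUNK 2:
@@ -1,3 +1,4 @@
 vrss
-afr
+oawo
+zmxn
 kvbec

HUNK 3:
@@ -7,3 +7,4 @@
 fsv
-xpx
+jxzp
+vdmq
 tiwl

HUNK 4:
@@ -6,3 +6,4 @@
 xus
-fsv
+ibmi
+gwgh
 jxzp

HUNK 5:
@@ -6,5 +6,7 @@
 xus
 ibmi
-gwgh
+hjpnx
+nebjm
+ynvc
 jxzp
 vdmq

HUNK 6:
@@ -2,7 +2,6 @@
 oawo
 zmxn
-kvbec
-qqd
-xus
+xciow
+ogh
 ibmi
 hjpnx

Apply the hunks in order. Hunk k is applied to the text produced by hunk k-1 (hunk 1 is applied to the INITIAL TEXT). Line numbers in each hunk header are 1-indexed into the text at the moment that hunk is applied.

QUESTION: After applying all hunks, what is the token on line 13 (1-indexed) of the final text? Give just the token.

Answer: baw

Derivation:
Hunk 1: at line 5 remove [rzid] add [fsv] -> 9 lines: vrss afr kvbec qqd xus fsv xpx tiwl baw
Hunk 2: at line 1 remove [afr] add [oawo,zmxn] -> 10 lines: vrss oawo zmxn kvbec qqd xus fsv xpx tiwl baw
Hunk 3: at line 7 remove [xpx] add [jxzp,vdmq] -> 11 lines: vrss oawo zmxn kvbec qqd xus fsv jxzp vdmq tiwl baw
Hunk 4: at line 6 remove [fsv] add [ibmi,gwgh] -> 12 lines: vrss oawo zmxn kvbec qqd xus ibmi gwgh jxzp vdmq tiwl baw
Hunk 5: at line 6 remove [gwgh] add [hjpnx,nebjm,ynvc] -> 14 lines: vrss oawo zmxn kvbec qqd xus ibmi hjpnx nebjm ynvc jxzp vdmq tiwl baw
Hunk 6: at line 2 remove [kvbec,qqd,xus] add [xciow,ogh] -> 13 lines: vrss oawo zmxn xciow ogh ibmi hjpnx nebjm ynvc jxzp vdmq tiwl baw
Final line 13: baw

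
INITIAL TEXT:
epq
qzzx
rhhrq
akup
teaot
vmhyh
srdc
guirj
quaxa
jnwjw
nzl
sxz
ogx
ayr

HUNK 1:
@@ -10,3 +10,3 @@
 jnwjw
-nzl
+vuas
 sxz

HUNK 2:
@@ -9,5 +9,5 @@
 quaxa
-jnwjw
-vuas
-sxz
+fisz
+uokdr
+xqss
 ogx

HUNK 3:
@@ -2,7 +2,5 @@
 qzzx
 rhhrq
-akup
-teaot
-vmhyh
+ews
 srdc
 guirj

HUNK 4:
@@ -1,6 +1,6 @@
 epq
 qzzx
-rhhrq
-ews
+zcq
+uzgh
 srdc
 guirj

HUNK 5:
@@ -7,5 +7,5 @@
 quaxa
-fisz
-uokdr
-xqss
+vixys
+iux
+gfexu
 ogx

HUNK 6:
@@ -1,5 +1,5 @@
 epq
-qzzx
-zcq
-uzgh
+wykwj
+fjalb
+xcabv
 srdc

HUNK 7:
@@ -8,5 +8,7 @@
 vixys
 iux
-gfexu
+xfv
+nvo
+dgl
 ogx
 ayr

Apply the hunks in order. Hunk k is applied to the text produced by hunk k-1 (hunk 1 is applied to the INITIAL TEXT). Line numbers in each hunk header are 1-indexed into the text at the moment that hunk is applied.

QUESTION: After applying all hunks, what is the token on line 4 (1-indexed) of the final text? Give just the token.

Hunk 1: at line 10 remove [nzl] add [vuas] -> 14 lines: epq qzzx rhhrq akup teaot vmhyh srdc guirj quaxa jnwjw vuas sxz ogx ayr
Hunk 2: at line 9 remove [jnwjw,vuas,sxz] add [fisz,uokdr,xqss] -> 14 lines: epq qzzx rhhrq akup teaot vmhyh srdc guirj quaxa fisz uokdr xqss ogx ayr
Hunk 3: at line 2 remove [akup,teaot,vmhyh] add [ews] -> 12 lines: epq qzzx rhhrq ews srdc guirj quaxa fisz uokdr xqss ogx ayr
Hunk 4: at line 1 remove [rhhrq,ews] add [zcq,uzgh] -> 12 lines: epq qzzx zcq uzgh srdc guirj quaxa fisz uokdr xqss ogx ayr
Hunk 5: at line 7 remove [fisz,uokdr,xqss] add [vixys,iux,gfexu] -> 12 lines: epq qzzx zcq uzgh srdc guirj quaxa vixys iux gfexu ogx ayr
Hunk 6: at line 1 remove [qzzx,zcq,uzgh] add [wykwj,fjalb,xcabv] -> 12 lines: epq wykwj fjalb xcabv srdc guirj quaxa vixys iux gfexu ogx ayr
Hunk 7: at line 8 remove [gfexu] add [xfv,nvo,dgl] -> 14 lines: epq wykwj fjalb xcabv srdc guirj quaxa vixys iux xfv nvo dgl ogx ayr
Final line 4: xcabv

Answer: xcabv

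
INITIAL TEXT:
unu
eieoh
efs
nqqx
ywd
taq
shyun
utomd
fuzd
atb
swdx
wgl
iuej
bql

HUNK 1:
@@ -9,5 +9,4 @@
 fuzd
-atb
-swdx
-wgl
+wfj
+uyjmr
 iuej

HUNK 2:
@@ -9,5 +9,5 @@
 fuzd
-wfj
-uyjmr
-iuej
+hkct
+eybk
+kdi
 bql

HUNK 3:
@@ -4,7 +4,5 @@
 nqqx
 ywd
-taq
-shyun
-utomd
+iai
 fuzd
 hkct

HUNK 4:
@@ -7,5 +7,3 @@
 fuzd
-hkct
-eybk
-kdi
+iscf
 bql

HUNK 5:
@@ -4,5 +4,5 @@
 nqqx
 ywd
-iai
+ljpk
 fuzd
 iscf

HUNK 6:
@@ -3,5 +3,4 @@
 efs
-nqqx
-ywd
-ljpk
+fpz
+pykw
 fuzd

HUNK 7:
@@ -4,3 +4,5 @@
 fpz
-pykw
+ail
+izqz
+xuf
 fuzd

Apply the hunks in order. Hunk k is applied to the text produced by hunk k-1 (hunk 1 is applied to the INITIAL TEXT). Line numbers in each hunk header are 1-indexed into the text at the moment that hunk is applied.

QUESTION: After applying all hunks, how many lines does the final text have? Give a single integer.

Hunk 1: at line 9 remove [atb,swdx,wgl] add [wfj,uyjmr] -> 13 lines: unu eieoh efs nqqx ywd taq shyun utomd fuzd wfj uyjmr iuej bql
Hunk 2: at line 9 remove [wfj,uyjmr,iuej] add [hkct,eybk,kdi] -> 13 lines: unu eieoh efs nqqx ywd taq shyun utomd fuzd hkct eybk kdi bql
Hunk 3: at line 4 remove [taq,shyun,utomd] add [iai] -> 11 lines: unu eieoh efs nqqx ywd iai fuzd hkct eybk kdi bql
Hunk 4: at line 7 remove [hkct,eybk,kdi] add [iscf] -> 9 lines: unu eieoh efs nqqx ywd iai fuzd iscf bql
Hunk 5: at line 4 remove [iai] add [ljpk] -> 9 lines: unu eieoh efs nqqx ywd ljpk fuzd iscf bql
Hunk 6: at line 3 remove [nqqx,ywd,ljpk] add [fpz,pykw] -> 8 lines: unu eieoh efs fpz pykw fuzd iscf bql
Hunk 7: at line 4 remove [pykw] add [ail,izqz,xuf] -> 10 lines: unu eieoh efs fpz ail izqz xuf fuzd iscf bql
Final line count: 10

Answer: 10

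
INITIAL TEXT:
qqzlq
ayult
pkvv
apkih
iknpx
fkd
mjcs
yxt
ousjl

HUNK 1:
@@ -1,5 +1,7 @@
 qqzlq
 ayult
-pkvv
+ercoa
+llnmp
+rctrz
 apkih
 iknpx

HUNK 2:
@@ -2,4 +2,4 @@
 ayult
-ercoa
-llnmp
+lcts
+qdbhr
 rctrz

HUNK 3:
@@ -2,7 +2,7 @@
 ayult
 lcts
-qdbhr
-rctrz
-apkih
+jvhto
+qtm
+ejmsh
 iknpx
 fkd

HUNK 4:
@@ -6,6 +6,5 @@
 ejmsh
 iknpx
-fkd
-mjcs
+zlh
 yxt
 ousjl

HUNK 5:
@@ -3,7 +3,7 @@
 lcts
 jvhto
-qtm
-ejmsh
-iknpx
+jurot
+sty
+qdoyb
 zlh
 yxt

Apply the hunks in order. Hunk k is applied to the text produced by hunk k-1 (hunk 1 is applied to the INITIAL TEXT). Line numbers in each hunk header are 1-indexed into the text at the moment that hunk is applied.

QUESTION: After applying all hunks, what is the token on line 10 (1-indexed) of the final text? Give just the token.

Answer: ousjl

Derivation:
Hunk 1: at line 1 remove [pkvv] add [ercoa,llnmp,rctrz] -> 11 lines: qqzlq ayult ercoa llnmp rctrz apkih iknpx fkd mjcs yxt ousjl
Hunk 2: at line 2 remove [ercoa,llnmp] add [lcts,qdbhr] -> 11 lines: qqzlq ayult lcts qdbhr rctrz apkih iknpx fkd mjcs yxt ousjl
Hunk 3: at line 2 remove [qdbhr,rctrz,apkih] add [jvhto,qtm,ejmsh] -> 11 lines: qqzlq ayult lcts jvhto qtm ejmsh iknpx fkd mjcs yxt ousjl
Hunk 4: at line 6 remove [fkd,mjcs] add [zlh] -> 10 lines: qqzlq ayult lcts jvhto qtm ejmsh iknpx zlh yxt ousjl
Hunk 5: at line 3 remove [qtm,ejmsh,iknpx] add [jurot,sty,qdoyb] -> 10 lines: qqzlq ayult lcts jvhto jurot sty qdoyb zlh yxt ousjl
Final line 10: ousjl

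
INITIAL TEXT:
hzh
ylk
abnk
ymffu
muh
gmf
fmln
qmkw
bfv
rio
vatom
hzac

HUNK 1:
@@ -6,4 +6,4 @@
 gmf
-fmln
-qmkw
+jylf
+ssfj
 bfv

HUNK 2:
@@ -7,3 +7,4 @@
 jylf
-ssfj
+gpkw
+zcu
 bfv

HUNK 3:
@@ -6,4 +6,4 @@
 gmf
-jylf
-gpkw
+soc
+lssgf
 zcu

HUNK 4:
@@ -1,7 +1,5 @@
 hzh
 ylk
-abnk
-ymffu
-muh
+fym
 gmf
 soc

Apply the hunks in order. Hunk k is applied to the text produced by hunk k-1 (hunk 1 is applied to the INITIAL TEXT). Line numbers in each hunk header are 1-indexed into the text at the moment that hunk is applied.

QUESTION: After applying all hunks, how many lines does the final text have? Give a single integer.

Hunk 1: at line 6 remove [fmln,qmkw] add [jylf,ssfj] -> 12 lines: hzh ylk abnk ymffu muh gmf jylf ssfj bfv rio vatom hzac
Hunk 2: at line 7 remove [ssfj] add [gpkw,zcu] -> 13 lines: hzh ylk abnk ymffu muh gmf jylf gpkw zcu bfv rio vatom hzac
Hunk 3: at line 6 remove [jylf,gpkw] add [soc,lssgf] -> 13 lines: hzh ylk abnk ymffu muh gmf soc lssgf zcu bfv rio vatom hzac
Hunk 4: at line 1 remove [abnk,ymffu,muh] add [fym] -> 11 lines: hzh ylk fym gmf soc lssgf zcu bfv rio vatom hzac
Final line count: 11

Answer: 11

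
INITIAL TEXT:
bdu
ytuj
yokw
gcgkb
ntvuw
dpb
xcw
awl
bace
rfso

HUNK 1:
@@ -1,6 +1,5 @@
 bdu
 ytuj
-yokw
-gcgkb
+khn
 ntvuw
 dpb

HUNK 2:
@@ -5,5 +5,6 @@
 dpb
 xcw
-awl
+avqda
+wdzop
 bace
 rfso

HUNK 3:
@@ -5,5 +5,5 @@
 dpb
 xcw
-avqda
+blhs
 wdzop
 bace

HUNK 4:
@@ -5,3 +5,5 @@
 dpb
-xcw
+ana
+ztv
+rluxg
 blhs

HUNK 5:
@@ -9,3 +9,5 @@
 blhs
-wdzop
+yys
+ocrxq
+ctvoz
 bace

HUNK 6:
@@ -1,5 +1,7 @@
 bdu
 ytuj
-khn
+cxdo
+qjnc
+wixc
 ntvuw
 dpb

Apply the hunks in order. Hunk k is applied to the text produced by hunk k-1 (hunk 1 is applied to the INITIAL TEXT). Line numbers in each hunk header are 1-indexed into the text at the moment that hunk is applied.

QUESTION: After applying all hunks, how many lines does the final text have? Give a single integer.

Hunk 1: at line 1 remove [yokw,gcgkb] add [khn] -> 9 lines: bdu ytuj khn ntvuw dpb xcw awl bace rfso
Hunk 2: at line 5 remove [awl] add [avqda,wdzop] -> 10 lines: bdu ytuj khn ntvuw dpb xcw avqda wdzop bace rfso
Hunk 3: at line 5 remove [avqda] add [blhs] -> 10 lines: bdu ytuj khn ntvuw dpb xcw blhs wdzop bace rfso
Hunk 4: at line 5 remove [xcw] add [ana,ztv,rluxg] -> 12 lines: bdu ytuj khn ntvuw dpb ana ztv rluxg blhs wdzop bace rfso
Hunk 5: at line 9 remove [wdzop] add [yys,ocrxq,ctvoz] -> 14 lines: bdu ytuj khn ntvuw dpb ana ztv rluxg blhs yys ocrxq ctvoz bace rfso
Hunk 6: at line 1 remove [khn] add [cxdo,qjnc,wixc] -> 16 lines: bdu ytuj cxdo qjnc wixc ntvuw dpb ana ztv rluxg blhs yys ocrxq ctvoz bace rfso
Final line count: 16

Answer: 16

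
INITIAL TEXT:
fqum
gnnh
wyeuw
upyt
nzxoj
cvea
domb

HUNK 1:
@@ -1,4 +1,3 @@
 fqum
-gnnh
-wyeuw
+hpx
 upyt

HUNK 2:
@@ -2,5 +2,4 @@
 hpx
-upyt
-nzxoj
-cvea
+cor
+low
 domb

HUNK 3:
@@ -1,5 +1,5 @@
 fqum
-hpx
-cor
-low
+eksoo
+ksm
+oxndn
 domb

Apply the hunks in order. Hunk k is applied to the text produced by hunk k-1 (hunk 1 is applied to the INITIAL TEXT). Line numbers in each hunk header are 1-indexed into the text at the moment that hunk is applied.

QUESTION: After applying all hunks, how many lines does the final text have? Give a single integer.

Answer: 5

Derivation:
Hunk 1: at line 1 remove [gnnh,wyeuw] add [hpx] -> 6 lines: fqum hpx upyt nzxoj cvea domb
Hunk 2: at line 2 remove [upyt,nzxoj,cvea] add [cor,low] -> 5 lines: fqum hpx cor low domb
Hunk 3: at line 1 remove [hpx,cor,low] add [eksoo,ksm,oxndn] -> 5 lines: fqum eksoo ksm oxndn domb
Final line count: 5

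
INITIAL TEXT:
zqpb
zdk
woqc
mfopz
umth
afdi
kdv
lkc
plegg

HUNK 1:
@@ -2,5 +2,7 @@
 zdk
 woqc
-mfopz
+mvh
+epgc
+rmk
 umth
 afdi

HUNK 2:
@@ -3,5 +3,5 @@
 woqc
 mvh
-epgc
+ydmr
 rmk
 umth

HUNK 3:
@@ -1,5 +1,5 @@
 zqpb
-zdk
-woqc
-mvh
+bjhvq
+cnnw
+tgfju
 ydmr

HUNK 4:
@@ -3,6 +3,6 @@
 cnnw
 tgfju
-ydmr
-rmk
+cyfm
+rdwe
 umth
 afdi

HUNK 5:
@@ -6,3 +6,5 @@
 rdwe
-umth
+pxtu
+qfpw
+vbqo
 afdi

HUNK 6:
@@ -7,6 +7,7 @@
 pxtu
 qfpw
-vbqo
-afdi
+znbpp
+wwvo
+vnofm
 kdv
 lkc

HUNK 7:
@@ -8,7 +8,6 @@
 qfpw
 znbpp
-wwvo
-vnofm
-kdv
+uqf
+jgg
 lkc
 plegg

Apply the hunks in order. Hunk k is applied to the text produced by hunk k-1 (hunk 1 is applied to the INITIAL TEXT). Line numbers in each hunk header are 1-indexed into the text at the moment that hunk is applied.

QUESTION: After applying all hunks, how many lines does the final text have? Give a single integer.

Hunk 1: at line 2 remove [mfopz] add [mvh,epgc,rmk] -> 11 lines: zqpb zdk woqc mvh epgc rmk umth afdi kdv lkc plegg
Hunk 2: at line 3 remove [epgc] add [ydmr] -> 11 lines: zqpb zdk woqc mvh ydmr rmk umth afdi kdv lkc plegg
Hunk 3: at line 1 remove [zdk,woqc,mvh] add [bjhvq,cnnw,tgfju] -> 11 lines: zqpb bjhvq cnnw tgfju ydmr rmk umth afdi kdv lkc plegg
Hunk 4: at line 3 remove [ydmr,rmk] add [cyfm,rdwe] -> 11 lines: zqpb bjhvq cnnw tgfju cyfm rdwe umth afdi kdv lkc plegg
Hunk 5: at line 6 remove [umth] add [pxtu,qfpw,vbqo] -> 13 lines: zqpb bjhvq cnnw tgfju cyfm rdwe pxtu qfpw vbqo afdi kdv lkc plegg
Hunk 6: at line 7 remove [vbqo,afdi] add [znbpp,wwvo,vnofm] -> 14 lines: zqpb bjhvq cnnw tgfju cyfm rdwe pxtu qfpw znbpp wwvo vnofm kdv lkc plegg
Hunk 7: at line 8 remove [wwvo,vnofm,kdv] add [uqf,jgg] -> 13 lines: zqpb bjhvq cnnw tgfju cyfm rdwe pxtu qfpw znbpp uqf jgg lkc plegg
Final line count: 13

Answer: 13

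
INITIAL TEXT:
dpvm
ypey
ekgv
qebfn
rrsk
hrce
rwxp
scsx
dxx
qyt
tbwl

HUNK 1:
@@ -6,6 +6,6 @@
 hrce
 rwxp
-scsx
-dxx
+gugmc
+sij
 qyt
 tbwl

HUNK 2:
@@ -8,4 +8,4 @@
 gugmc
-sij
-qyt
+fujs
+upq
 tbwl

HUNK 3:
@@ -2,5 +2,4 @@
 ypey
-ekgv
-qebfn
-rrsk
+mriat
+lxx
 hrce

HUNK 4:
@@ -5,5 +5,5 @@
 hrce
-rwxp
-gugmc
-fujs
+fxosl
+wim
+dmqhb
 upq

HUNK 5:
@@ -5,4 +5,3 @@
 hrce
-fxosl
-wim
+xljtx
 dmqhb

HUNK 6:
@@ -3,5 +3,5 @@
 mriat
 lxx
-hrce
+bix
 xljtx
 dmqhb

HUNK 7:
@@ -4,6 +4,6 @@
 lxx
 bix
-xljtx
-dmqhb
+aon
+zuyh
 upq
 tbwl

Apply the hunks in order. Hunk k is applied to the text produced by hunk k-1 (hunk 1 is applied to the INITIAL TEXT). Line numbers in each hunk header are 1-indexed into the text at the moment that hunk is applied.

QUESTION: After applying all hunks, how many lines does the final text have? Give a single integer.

Answer: 9

Derivation:
Hunk 1: at line 6 remove [scsx,dxx] add [gugmc,sij] -> 11 lines: dpvm ypey ekgv qebfn rrsk hrce rwxp gugmc sij qyt tbwl
Hunk 2: at line 8 remove [sij,qyt] add [fujs,upq] -> 11 lines: dpvm ypey ekgv qebfn rrsk hrce rwxp gugmc fujs upq tbwl
Hunk 3: at line 2 remove [ekgv,qebfn,rrsk] add [mriat,lxx] -> 10 lines: dpvm ypey mriat lxx hrce rwxp gugmc fujs upq tbwl
Hunk 4: at line 5 remove [rwxp,gugmc,fujs] add [fxosl,wim,dmqhb] -> 10 lines: dpvm ypey mriat lxx hrce fxosl wim dmqhb upq tbwl
Hunk 5: at line 5 remove [fxosl,wim] add [xljtx] -> 9 lines: dpvm ypey mriat lxx hrce xljtx dmqhb upq tbwl
Hunk 6: at line 3 remove [hrce] add [bix] -> 9 lines: dpvm ypey mriat lxx bix xljtx dmqhb upq tbwl
Hunk 7: at line 4 remove [xljtx,dmqhb] add [aon,zuyh] -> 9 lines: dpvm ypey mriat lxx bix aon zuyh upq tbwl
Final line count: 9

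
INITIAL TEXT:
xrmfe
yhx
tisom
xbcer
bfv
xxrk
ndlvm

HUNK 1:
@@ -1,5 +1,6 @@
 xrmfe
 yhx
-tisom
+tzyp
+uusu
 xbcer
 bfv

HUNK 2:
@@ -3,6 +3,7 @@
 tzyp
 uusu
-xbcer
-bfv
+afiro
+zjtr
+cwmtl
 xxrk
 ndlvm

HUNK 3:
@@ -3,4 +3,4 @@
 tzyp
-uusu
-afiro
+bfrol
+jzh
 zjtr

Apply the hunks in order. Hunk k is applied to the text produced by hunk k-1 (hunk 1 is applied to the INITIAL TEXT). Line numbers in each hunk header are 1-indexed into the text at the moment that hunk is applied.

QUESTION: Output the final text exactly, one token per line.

Answer: xrmfe
yhx
tzyp
bfrol
jzh
zjtr
cwmtl
xxrk
ndlvm

Derivation:
Hunk 1: at line 1 remove [tisom] add [tzyp,uusu] -> 8 lines: xrmfe yhx tzyp uusu xbcer bfv xxrk ndlvm
Hunk 2: at line 3 remove [xbcer,bfv] add [afiro,zjtr,cwmtl] -> 9 lines: xrmfe yhx tzyp uusu afiro zjtr cwmtl xxrk ndlvm
Hunk 3: at line 3 remove [uusu,afiro] add [bfrol,jzh] -> 9 lines: xrmfe yhx tzyp bfrol jzh zjtr cwmtl xxrk ndlvm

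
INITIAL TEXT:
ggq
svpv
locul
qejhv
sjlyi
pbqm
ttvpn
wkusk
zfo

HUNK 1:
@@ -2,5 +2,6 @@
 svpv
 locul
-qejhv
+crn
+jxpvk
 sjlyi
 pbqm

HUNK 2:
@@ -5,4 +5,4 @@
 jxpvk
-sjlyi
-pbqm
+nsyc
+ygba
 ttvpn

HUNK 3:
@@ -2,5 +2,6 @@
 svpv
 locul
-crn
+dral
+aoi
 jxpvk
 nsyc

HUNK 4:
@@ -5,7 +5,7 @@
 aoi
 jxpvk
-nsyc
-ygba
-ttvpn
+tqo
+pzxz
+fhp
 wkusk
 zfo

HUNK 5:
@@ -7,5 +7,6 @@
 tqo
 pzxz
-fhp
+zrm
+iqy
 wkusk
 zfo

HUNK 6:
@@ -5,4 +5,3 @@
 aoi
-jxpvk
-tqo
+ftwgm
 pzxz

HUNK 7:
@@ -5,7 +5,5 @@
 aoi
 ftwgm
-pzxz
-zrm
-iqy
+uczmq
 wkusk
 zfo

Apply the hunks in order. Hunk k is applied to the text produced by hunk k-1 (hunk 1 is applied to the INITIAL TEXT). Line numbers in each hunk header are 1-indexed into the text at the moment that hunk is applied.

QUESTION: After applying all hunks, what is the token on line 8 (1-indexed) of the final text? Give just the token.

Hunk 1: at line 2 remove [qejhv] add [crn,jxpvk] -> 10 lines: ggq svpv locul crn jxpvk sjlyi pbqm ttvpn wkusk zfo
Hunk 2: at line 5 remove [sjlyi,pbqm] add [nsyc,ygba] -> 10 lines: ggq svpv locul crn jxpvk nsyc ygba ttvpn wkusk zfo
Hunk 3: at line 2 remove [crn] add [dral,aoi] -> 11 lines: ggq svpv locul dral aoi jxpvk nsyc ygba ttvpn wkusk zfo
Hunk 4: at line 5 remove [nsyc,ygba,ttvpn] add [tqo,pzxz,fhp] -> 11 lines: ggq svpv locul dral aoi jxpvk tqo pzxz fhp wkusk zfo
Hunk 5: at line 7 remove [fhp] add [zrm,iqy] -> 12 lines: ggq svpv locul dral aoi jxpvk tqo pzxz zrm iqy wkusk zfo
Hunk 6: at line 5 remove [jxpvk,tqo] add [ftwgm] -> 11 lines: ggq svpv locul dral aoi ftwgm pzxz zrm iqy wkusk zfo
Hunk 7: at line 5 remove [pzxz,zrm,iqy] add [uczmq] -> 9 lines: ggq svpv locul dral aoi ftwgm uczmq wkusk zfo
Final line 8: wkusk

Answer: wkusk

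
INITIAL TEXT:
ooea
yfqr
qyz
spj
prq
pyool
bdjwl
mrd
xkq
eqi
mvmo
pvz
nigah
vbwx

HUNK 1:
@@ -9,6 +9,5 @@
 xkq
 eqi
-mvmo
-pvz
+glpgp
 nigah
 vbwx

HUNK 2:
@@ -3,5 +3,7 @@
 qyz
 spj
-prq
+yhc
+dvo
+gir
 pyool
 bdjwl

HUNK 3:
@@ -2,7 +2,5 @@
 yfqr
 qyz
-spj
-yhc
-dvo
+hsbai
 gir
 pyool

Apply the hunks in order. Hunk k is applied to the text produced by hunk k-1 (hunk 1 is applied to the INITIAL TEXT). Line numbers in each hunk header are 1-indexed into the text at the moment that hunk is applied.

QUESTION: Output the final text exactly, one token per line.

Hunk 1: at line 9 remove [mvmo,pvz] add [glpgp] -> 13 lines: ooea yfqr qyz spj prq pyool bdjwl mrd xkq eqi glpgp nigah vbwx
Hunk 2: at line 3 remove [prq] add [yhc,dvo,gir] -> 15 lines: ooea yfqr qyz spj yhc dvo gir pyool bdjwl mrd xkq eqi glpgp nigah vbwx
Hunk 3: at line 2 remove [spj,yhc,dvo] add [hsbai] -> 13 lines: ooea yfqr qyz hsbai gir pyool bdjwl mrd xkq eqi glpgp nigah vbwx

Answer: ooea
yfqr
qyz
hsbai
gir
pyool
bdjwl
mrd
xkq
eqi
glpgp
nigah
vbwx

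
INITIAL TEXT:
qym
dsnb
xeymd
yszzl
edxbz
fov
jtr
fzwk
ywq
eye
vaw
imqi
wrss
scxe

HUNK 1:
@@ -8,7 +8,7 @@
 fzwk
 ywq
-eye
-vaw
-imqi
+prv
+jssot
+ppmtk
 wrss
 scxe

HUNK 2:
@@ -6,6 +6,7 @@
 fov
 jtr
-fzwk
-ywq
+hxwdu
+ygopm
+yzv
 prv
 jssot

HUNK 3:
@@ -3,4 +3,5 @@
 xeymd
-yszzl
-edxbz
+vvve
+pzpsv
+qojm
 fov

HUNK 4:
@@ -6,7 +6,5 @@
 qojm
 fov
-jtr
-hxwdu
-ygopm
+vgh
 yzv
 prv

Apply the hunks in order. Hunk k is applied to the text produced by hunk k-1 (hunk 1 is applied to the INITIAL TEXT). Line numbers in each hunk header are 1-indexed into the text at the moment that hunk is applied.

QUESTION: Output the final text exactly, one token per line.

Hunk 1: at line 8 remove [eye,vaw,imqi] add [prv,jssot,ppmtk] -> 14 lines: qym dsnb xeymd yszzl edxbz fov jtr fzwk ywq prv jssot ppmtk wrss scxe
Hunk 2: at line 6 remove [fzwk,ywq] add [hxwdu,ygopm,yzv] -> 15 lines: qym dsnb xeymd yszzl edxbz fov jtr hxwdu ygopm yzv prv jssot ppmtk wrss scxe
Hunk 3: at line 3 remove [yszzl,edxbz] add [vvve,pzpsv,qojm] -> 16 lines: qym dsnb xeymd vvve pzpsv qojm fov jtr hxwdu ygopm yzv prv jssot ppmtk wrss scxe
Hunk 4: at line 6 remove [jtr,hxwdu,ygopm] add [vgh] -> 14 lines: qym dsnb xeymd vvve pzpsv qojm fov vgh yzv prv jssot ppmtk wrss scxe

Answer: qym
dsnb
xeymd
vvve
pzpsv
qojm
fov
vgh
yzv
prv
jssot
ppmtk
wrss
scxe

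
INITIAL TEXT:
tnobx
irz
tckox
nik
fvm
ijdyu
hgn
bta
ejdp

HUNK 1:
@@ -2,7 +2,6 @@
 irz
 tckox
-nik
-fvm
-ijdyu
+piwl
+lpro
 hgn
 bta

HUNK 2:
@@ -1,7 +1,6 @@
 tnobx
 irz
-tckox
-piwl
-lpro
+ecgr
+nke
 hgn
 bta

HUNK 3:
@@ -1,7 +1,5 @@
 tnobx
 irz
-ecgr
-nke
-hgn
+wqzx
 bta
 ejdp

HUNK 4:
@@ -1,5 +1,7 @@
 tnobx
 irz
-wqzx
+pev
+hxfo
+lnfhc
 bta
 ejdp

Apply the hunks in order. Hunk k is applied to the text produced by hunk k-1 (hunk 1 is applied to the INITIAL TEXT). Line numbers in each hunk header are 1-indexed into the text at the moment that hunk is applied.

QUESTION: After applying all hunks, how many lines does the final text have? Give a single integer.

Hunk 1: at line 2 remove [nik,fvm,ijdyu] add [piwl,lpro] -> 8 lines: tnobx irz tckox piwl lpro hgn bta ejdp
Hunk 2: at line 1 remove [tckox,piwl,lpro] add [ecgr,nke] -> 7 lines: tnobx irz ecgr nke hgn bta ejdp
Hunk 3: at line 1 remove [ecgr,nke,hgn] add [wqzx] -> 5 lines: tnobx irz wqzx bta ejdp
Hunk 4: at line 1 remove [wqzx] add [pev,hxfo,lnfhc] -> 7 lines: tnobx irz pev hxfo lnfhc bta ejdp
Final line count: 7

Answer: 7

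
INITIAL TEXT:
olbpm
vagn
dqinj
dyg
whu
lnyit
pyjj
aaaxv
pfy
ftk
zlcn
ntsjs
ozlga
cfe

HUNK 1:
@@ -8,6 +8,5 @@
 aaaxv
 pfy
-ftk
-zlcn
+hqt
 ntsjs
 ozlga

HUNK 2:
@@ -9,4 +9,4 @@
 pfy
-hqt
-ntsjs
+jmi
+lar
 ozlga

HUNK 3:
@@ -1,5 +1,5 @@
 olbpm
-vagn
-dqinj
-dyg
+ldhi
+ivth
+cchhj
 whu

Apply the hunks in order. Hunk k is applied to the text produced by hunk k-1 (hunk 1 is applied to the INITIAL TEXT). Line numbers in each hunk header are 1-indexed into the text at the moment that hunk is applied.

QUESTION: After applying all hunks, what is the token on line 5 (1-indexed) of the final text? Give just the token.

Hunk 1: at line 8 remove [ftk,zlcn] add [hqt] -> 13 lines: olbpm vagn dqinj dyg whu lnyit pyjj aaaxv pfy hqt ntsjs ozlga cfe
Hunk 2: at line 9 remove [hqt,ntsjs] add [jmi,lar] -> 13 lines: olbpm vagn dqinj dyg whu lnyit pyjj aaaxv pfy jmi lar ozlga cfe
Hunk 3: at line 1 remove [vagn,dqinj,dyg] add [ldhi,ivth,cchhj] -> 13 lines: olbpm ldhi ivth cchhj whu lnyit pyjj aaaxv pfy jmi lar ozlga cfe
Final line 5: whu

Answer: whu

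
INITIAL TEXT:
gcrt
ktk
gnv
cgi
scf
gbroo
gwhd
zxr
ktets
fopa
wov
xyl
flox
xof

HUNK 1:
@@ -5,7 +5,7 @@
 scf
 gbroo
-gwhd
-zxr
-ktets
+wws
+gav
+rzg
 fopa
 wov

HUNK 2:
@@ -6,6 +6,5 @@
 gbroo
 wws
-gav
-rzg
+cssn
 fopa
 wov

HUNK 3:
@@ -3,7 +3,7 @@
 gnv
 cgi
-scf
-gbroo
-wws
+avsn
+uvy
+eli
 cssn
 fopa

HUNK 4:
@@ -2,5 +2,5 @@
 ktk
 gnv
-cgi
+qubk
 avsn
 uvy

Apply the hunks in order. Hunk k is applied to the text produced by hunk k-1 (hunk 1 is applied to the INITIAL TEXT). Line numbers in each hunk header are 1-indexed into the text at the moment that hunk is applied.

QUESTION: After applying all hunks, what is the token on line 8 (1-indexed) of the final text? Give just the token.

Hunk 1: at line 5 remove [gwhd,zxr,ktets] add [wws,gav,rzg] -> 14 lines: gcrt ktk gnv cgi scf gbroo wws gav rzg fopa wov xyl flox xof
Hunk 2: at line 6 remove [gav,rzg] add [cssn] -> 13 lines: gcrt ktk gnv cgi scf gbroo wws cssn fopa wov xyl flox xof
Hunk 3: at line 3 remove [scf,gbroo,wws] add [avsn,uvy,eli] -> 13 lines: gcrt ktk gnv cgi avsn uvy eli cssn fopa wov xyl flox xof
Hunk 4: at line 2 remove [cgi] add [qubk] -> 13 lines: gcrt ktk gnv qubk avsn uvy eli cssn fopa wov xyl flox xof
Final line 8: cssn

Answer: cssn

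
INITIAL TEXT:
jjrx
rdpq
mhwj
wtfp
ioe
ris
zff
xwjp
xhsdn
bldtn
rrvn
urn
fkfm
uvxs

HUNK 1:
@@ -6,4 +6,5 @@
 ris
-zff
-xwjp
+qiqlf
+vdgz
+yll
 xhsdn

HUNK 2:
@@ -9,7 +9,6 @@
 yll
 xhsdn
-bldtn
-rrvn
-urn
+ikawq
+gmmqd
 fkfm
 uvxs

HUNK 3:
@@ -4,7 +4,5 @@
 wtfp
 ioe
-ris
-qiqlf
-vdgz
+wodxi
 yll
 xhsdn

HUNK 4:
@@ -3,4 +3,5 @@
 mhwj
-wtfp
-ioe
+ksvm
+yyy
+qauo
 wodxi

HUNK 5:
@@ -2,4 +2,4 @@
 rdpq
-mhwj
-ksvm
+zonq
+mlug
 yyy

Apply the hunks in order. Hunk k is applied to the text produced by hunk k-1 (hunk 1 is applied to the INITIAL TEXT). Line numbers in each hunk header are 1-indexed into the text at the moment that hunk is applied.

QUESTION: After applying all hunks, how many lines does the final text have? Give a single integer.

Hunk 1: at line 6 remove [zff,xwjp] add [qiqlf,vdgz,yll] -> 15 lines: jjrx rdpq mhwj wtfp ioe ris qiqlf vdgz yll xhsdn bldtn rrvn urn fkfm uvxs
Hunk 2: at line 9 remove [bldtn,rrvn,urn] add [ikawq,gmmqd] -> 14 lines: jjrx rdpq mhwj wtfp ioe ris qiqlf vdgz yll xhsdn ikawq gmmqd fkfm uvxs
Hunk 3: at line 4 remove [ris,qiqlf,vdgz] add [wodxi] -> 12 lines: jjrx rdpq mhwj wtfp ioe wodxi yll xhsdn ikawq gmmqd fkfm uvxs
Hunk 4: at line 3 remove [wtfp,ioe] add [ksvm,yyy,qauo] -> 13 lines: jjrx rdpq mhwj ksvm yyy qauo wodxi yll xhsdn ikawq gmmqd fkfm uvxs
Hunk 5: at line 2 remove [mhwj,ksvm] add [zonq,mlug] -> 13 lines: jjrx rdpq zonq mlug yyy qauo wodxi yll xhsdn ikawq gmmqd fkfm uvxs
Final line count: 13

Answer: 13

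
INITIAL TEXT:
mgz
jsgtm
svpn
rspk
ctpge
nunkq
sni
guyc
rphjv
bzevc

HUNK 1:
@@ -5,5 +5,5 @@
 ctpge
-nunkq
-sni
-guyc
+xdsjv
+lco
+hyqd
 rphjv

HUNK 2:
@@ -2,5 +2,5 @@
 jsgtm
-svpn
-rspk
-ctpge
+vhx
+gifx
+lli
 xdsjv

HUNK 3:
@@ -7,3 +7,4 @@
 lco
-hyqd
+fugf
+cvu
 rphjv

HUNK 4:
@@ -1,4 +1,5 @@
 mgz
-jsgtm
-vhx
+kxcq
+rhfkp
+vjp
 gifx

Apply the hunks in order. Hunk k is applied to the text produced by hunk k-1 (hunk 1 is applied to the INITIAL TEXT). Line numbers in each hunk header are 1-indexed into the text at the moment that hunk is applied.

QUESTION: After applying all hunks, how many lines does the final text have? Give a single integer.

Answer: 12

Derivation:
Hunk 1: at line 5 remove [nunkq,sni,guyc] add [xdsjv,lco,hyqd] -> 10 lines: mgz jsgtm svpn rspk ctpge xdsjv lco hyqd rphjv bzevc
Hunk 2: at line 2 remove [svpn,rspk,ctpge] add [vhx,gifx,lli] -> 10 lines: mgz jsgtm vhx gifx lli xdsjv lco hyqd rphjv bzevc
Hunk 3: at line 7 remove [hyqd] add [fugf,cvu] -> 11 lines: mgz jsgtm vhx gifx lli xdsjv lco fugf cvu rphjv bzevc
Hunk 4: at line 1 remove [jsgtm,vhx] add [kxcq,rhfkp,vjp] -> 12 lines: mgz kxcq rhfkp vjp gifx lli xdsjv lco fugf cvu rphjv bzevc
Final line count: 12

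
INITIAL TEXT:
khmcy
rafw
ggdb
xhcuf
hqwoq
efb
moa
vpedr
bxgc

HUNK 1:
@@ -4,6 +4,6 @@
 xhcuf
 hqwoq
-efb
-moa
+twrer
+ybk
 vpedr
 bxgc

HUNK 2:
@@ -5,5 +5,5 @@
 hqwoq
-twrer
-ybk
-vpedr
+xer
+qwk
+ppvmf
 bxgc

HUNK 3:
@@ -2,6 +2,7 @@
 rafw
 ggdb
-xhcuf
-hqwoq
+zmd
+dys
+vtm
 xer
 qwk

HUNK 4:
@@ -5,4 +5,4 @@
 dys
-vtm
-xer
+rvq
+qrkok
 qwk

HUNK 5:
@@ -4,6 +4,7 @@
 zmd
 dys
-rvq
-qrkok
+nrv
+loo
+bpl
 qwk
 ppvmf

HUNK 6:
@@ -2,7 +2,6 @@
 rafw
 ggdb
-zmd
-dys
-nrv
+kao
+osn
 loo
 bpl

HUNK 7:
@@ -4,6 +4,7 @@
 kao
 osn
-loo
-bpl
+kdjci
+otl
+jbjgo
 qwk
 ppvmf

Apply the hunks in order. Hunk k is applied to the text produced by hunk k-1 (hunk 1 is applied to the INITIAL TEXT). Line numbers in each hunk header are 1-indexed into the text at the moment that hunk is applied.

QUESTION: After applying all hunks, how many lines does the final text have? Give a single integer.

Answer: 11

Derivation:
Hunk 1: at line 4 remove [efb,moa] add [twrer,ybk] -> 9 lines: khmcy rafw ggdb xhcuf hqwoq twrer ybk vpedr bxgc
Hunk 2: at line 5 remove [twrer,ybk,vpedr] add [xer,qwk,ppvmf] -> 9 lines: khmcy rafw ggdb xhcuf hqwoq xer qwk ppvmf bxgc
Hunk 3: at line 2 remove [xhcuf,hqwoq] add [zmd,dys,vtm] -> 10 lines: khmcy rafw ggdb zmd dys vtm xer qwk ppvmf bxgc
Hunk 4: at line 5 remove [vtm,xer] add [rvq,qrkok] -> 10 lines: khmcy rafw ggdb zmd dys rvq qrkok qwk ppvmf bxgc
Hunk 5: at line 4 remove [rvq,qrkok] add [nrv,loo,bpl] -> 11 lines: khmcy rafw ggdb zmd dys nrv loo bpl qwk ppvmf bxgc
Hunk 6: at line 2 remove [zmd,dys,nrv] add [kao,osn] -> 10 lines: khmcy rafw ggdb kao osn loo bpl qwk ppvmf bxgc
Hunk 7: at line 4 remove [loo,bpl] add [kdjci,otl,jbjgo] -> 11 lines: khmcy rafw ggdb kao osn kdjci otl jbjgo qwk ppvmf bxgc
Final line count: 11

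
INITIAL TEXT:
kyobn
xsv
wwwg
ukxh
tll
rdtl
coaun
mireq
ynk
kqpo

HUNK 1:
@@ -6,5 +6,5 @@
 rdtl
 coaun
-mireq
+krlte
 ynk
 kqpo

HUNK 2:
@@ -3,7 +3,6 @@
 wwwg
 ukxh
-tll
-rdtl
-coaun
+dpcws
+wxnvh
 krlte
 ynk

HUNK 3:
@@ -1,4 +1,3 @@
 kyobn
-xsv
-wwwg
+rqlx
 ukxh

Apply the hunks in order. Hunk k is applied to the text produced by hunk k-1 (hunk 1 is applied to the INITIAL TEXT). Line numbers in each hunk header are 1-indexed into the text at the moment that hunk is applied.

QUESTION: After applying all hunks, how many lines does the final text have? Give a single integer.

Answer: 8

Derivation:
Hunk 1: at line 6 remove [mireq] add [krlte] -> 10 lines: kyobn xsv wwwg ukxh tll rdtl coaun krlte ynk kqpo
Hunk 2: at line 3 remove [tll,rdtl,coaun] add [dpcws,wxnvh] -> 9 lines: kyobn xsv wwwg ukxh dpcws wxnvh krlte ynk kqpo
Hunk 3: at line 1 remove [xsv,wwwg] add [rqlx] -> 8 lines: kyobn rqlx ukxh dpcws wxnvh krlte ynk kqpo
Final line count: 8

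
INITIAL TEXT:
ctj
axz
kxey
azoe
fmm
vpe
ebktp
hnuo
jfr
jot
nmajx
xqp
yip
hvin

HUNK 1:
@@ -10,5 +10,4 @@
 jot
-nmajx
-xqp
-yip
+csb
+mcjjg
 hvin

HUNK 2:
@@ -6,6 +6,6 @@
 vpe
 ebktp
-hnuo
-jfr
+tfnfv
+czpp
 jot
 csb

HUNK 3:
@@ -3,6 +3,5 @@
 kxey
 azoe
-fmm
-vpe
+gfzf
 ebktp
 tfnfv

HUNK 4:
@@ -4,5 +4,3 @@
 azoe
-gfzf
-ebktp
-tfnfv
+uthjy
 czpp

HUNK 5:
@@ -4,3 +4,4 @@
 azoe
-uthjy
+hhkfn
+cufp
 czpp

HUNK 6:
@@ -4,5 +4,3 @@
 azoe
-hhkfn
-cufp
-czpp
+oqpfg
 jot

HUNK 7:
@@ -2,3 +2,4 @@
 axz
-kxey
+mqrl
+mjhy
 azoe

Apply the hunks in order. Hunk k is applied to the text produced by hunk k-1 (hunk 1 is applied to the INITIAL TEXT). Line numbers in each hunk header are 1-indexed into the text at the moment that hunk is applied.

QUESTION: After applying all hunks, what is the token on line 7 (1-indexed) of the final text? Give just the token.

Hunk 1: at line 10 remove [nmajx,xqp,yip] add [csb,mcjjg] -> 13 lines: ctj axz kxey azoe fmm vpe ebktp hnuo jfr jot csb mcjjg hvin
Hunk 2: at line 6 remove [hnuo,jfr] add [tfnfv,czpp] -> 13 lines: ctj axz kxey azoe fmm vpe ebktp tfnfv czpp jot csb mcjjg hvin
Hunk 3: at line 3 remove [fmm,vpe] add [gfzf] -> 12 lines: ctj axz kxey azoe gfzf ebktp tfnfv czpp jot csb mcjjg hvin
Hunk 4: at line 4 remove [gfzf,ebktp,tfnfv] add [uthjy] -> 10 lines: ctj axz kxey azoe uthjy czpp jot csb mcjjg hvin
Hunk 5: at line 4 remove [uthjy] add [hhkfn,cufp] -> 11 lines: ctj axz kxey azoe hhkfn cufp czpp jot csb mcjjg hvin
Hunk 6: at line 4 remove [hhkfn,cufp,czpp] add [oqpfg] -> 9 lines: ctj axz kxey azoe oqpfg jot csb mcjjg hvin
Hunk 7: at line 2 remove [kxey] add [mqrl,mjhy] -> 10 lines: ctj axz mqrl mjhy azoe oqpfg jot csb mcjjg hvin
Final line 7: jot

Answer: jot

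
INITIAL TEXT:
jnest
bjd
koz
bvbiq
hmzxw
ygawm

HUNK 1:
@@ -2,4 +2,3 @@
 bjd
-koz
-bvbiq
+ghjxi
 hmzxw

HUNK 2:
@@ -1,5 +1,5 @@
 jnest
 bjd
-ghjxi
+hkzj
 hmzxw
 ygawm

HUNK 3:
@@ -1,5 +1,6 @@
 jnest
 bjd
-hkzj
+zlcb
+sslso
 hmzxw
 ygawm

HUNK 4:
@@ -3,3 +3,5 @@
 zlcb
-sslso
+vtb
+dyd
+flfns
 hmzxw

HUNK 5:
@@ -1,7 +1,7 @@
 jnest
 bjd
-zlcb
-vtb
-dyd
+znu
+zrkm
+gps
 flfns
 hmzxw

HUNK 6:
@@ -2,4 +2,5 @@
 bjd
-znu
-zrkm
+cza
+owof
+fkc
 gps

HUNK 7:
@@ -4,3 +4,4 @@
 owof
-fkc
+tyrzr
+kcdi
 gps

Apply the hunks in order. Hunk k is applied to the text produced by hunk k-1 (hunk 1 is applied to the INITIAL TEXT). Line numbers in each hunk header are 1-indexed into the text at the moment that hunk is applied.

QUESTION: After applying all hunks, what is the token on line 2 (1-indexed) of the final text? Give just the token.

Hunk 1: at line 2 remove [koz,bvbiq] add [ghjxi] -> 5 lines: jnest bjd ghjxi hmzxw ygawm
Hunk 2: at line 1 remove [ghjxi] add [hkzj] -> 5 lines: jnest bjd hkzj hmzxw ygawm
Hunk 3: at line 1 remove [hkzj] add [zlcb,sslso] -> 6 lines: jnest bjd zlcb sslso hmzxw ygawm
Hunk 4: at line 3 remove [sslso] add [vtb,dyd,flfns] -> 8 lines: jnest bjd zlcb vtb dyd flfns hmzxw ygawm
Hunk 5: at line 1 remove [zlcb,vtb,dyd] add [znu,zrkm,gps] -> 8 lines: jnest bjd znu zrkm gps flfns hmzxw ygawm
Hunk 6: at line 2 remove [znu,zrkm] add [cza,owof,fkc] -> 9 lines: jnest bjd cza owof fkc gps flfns hmzxw ygawm
Hunk 7: at line 4 remove [fkc] add [tyrzr,kcdi] -> 10 lines: jnest bjd cza owof tyrzr kcdi gps flfns hmzxw ygawm
Final line 2: bjd

Answer: bjd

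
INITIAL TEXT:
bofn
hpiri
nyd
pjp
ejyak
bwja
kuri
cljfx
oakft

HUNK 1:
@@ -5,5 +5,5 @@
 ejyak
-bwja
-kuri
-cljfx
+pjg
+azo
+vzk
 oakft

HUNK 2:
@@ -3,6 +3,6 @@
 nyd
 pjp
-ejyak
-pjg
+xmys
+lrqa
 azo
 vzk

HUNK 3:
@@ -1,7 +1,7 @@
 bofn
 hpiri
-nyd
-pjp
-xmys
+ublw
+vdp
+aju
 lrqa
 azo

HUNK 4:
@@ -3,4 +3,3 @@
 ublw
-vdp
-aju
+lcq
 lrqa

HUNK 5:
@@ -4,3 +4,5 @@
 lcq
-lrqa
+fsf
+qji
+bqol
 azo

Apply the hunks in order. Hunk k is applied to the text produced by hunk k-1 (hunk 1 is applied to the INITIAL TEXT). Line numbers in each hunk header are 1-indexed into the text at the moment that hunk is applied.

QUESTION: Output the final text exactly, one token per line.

Answer: bofn
hpiri
ublw
lcq
fsf
qji
bqol
azo
vzk
oakft

Derivation:
Hunk 1: at line 5 remove [bwja,kuri,cljfx] add [pjg,azo,vzk] -> 9 lines: bofn hpiri nyd pjp ejyak pjg azo vzk oakft
Hunk 2: at line 3 remove [ejyak,pjg] add [xmys,lrqa] -> 9 lines: bofn hpiri nyd pjp xmys lrqa azo vzk oakft
Hunk 3: at line 1 remove [nyd,pjp,xmys] add [ublw,vdp,aju] -> 9 lines: bofn hpiri ublw vdp aju lrqa azo vzk oakft
Hunk 4: at line 3 remove [vdp,aju] add [lcq] -> 8 lines: bofn hpiri ublw lcq lrqa azo vzk oakft
Hunk 5: at line 4 remove [lrqa] add [fsf,qji,bqol] -> 10 lines: bofn hpiri ublw lcq fsf qji bqol azo vzk oakft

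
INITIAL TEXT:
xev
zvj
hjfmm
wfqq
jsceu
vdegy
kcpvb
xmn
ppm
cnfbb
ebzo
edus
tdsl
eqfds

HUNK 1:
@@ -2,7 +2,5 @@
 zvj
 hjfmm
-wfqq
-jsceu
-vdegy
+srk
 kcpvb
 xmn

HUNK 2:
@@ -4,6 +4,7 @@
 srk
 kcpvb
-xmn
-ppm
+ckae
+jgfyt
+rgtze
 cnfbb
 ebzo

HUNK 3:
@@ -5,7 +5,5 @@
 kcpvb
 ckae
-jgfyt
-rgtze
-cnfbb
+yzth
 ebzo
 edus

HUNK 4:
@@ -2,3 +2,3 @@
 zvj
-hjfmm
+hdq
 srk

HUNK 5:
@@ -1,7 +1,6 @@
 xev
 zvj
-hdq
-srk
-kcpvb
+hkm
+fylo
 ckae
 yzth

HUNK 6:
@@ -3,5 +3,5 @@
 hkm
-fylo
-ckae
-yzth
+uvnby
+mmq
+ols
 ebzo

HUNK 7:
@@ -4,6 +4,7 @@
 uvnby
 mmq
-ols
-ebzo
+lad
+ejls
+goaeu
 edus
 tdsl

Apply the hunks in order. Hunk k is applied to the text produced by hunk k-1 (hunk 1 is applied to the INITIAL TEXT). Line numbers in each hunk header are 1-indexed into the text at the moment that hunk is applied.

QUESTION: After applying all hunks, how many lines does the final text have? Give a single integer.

Hunk 1: at line 2 remove [wfqq,jsceu,vdegy] add [srk] -> 12 lines: xev zvj hjfmm srk kcpvb xmn ppm cnfbb ebzo edus tdsl eqfds
Hunk 2: at line 4 remove [xmn,ppm] add [ckae,jgfyt,rgtze] -> 13 lines: xev zvj hjfmm srk kcpvb ckae jgfyt rgtze cnfbb ebzo edus tdsl eqfds
Hunk 3: at line 5 remove [jgfyt,rgtze,cnfbb] add [yzth] -> 11 lines: xev zvj hjfmm srk kcpvb ckae yzth ebzo edus tdsl eqfds
Hunk 4: at line 2 remove [hjfmm] add [hdq] -> 11 lines: xev zvj hdq srk kcpvb ckae yzth ebzo edus tdsl eqfds
Hunk 5: at line 1 remove [hdq,srk,kcpvb] add [hkm,fylo] -> 10 lines: xev zvj hkm fylo ckae yzth ebzo edus tdsl eqfds
Hunk 6: at line 3 remove [fylo,ckae,yzth] add [uvnby,mmq,ols] -> 10 lines: xev zvj hkm uvnby mmq ols ebzo edus tdsl eqfds
Hunk 7: at line 4 remove [ols,ebzo] add [lad,ejls,goaeu] -> 11 lines: xev zvj hkm uvnby mmq lad ejls goaeu edus tdsl eqfds
Final line count: 11

Answer: 11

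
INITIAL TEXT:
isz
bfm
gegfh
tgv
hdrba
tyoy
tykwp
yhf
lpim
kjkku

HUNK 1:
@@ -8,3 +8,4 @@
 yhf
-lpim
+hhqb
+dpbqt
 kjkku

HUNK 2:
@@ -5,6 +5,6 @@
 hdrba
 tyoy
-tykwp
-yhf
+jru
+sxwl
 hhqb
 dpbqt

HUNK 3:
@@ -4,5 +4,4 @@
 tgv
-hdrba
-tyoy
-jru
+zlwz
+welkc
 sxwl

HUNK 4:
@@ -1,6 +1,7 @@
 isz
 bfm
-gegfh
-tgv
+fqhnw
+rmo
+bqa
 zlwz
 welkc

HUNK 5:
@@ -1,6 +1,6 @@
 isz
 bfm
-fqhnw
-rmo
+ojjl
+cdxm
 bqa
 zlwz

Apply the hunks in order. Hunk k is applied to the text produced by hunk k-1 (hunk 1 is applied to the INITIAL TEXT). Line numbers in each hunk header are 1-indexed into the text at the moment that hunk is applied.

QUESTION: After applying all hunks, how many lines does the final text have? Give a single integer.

Answer: 11

Derivation:
Hunk 1: at line 8 remove [lpim] add [hhqb,dpbqt] -> 11 lines: isz bfm gegfh tgv hdrba tyoy tykwp yhf hhqb dpbqt kjkku
Hunk 2: at line 5 remove [tykwp,yhf] add [jru,sxwl] -> 11 lines: isz bfm gegfh tgv hdrba tyoy jru sxwl hhqb dpbqt kjkku
Hunk 3: at line 4 remove [hdrba,tyoy,jru] add [zlwz,welkc] -> 10 lines: isz bfm gegfh tgv zlwz welkc sxwl hhqb dpbqt kjkku
Hunk 4: at line 1 remove [gegfh,tgv] add [fqhnw,rmo,bqa] -> 11 lines: isz bfm fqhnw rmo bqa zlwz welkc sxwl hhqb dpbqt kjkku
Hunk 5: at line 1 remove [fqhnw,rmo] add [ojjl,cdxm] -> 11 lines: isz bfm ojjl cdxm bqa zlwz welkc sxwl hhqb dpbqt kjkku
Final line count: 11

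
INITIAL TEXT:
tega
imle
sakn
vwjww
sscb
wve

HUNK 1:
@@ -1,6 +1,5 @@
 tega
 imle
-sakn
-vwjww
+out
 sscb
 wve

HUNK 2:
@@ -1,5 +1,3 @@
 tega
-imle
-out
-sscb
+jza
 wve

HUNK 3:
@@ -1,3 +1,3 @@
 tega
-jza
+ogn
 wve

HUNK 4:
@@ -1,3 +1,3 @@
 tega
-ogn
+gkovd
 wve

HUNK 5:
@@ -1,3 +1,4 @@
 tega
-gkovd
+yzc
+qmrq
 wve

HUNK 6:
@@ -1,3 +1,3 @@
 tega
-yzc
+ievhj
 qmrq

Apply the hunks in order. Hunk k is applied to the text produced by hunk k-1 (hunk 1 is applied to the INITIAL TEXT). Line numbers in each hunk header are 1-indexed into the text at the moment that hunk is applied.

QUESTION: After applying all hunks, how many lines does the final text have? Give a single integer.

Hunk 1: at line 1 remove [sakn,vwjww] add [out] -> 5 lines: tega imle out sscb wve
Hunk 2: at line 1 remove [imle,out,sscb] add [jza] -> 3 lines: tega jza wve
Hunk 3: at line 1 remove [jza] add [ogn] -> 3 lines: tega ogn wve
Hunk 4: at line 1 remove [ogn] add [gkovd] -> 3 lines: tega gkovd wve
Hunk 5: at line 1 remove [gkovd] add [yzc,qmrq] -> 4 lines: tega yzc qmrq wve
Hunk 6: at line 1 remove [yzc] add [ievhj] -> 4 lines: tega ievhj qmrq wve
Final line count: 4

Answer: 4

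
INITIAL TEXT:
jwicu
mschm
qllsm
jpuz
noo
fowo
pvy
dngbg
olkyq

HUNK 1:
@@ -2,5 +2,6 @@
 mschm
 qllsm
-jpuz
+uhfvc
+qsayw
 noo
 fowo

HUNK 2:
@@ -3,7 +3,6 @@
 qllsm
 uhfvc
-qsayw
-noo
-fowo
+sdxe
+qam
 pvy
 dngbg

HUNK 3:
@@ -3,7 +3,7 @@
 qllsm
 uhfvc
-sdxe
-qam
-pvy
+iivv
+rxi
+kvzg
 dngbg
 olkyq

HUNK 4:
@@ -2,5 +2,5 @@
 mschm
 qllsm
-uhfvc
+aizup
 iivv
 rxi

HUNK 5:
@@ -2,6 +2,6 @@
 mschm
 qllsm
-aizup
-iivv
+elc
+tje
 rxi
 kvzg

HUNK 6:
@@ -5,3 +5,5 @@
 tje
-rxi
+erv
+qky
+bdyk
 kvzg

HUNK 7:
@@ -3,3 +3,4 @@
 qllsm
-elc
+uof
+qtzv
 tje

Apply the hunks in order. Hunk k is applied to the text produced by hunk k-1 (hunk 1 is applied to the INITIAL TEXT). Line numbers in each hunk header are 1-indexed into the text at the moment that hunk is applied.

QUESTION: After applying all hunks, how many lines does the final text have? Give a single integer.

Answer: 12

Derivation:
Hunk 1: at line 2 remove [jpuz] add [uhfvc,qsayw] -> 10 lines: jwicu mschm qllsm uhfvc qsayw noo fowo pvy dngbg olkyq
Hunk 2: at line 3 remove [qsayw,noo,fowo] add [sdxe,qam] -> 9 lines: jwicu mschm qllsm uhfvc sdxe qam pvy dngbg olkyq
Hunk 3: at line 3 remove [sdxe,qam,pvy] add [iivv,rxi,kvzg] -> 9 lines: jwicu mschm qllsm uhfvc iivv rxi kvzg dngbg olkyq
Hunk 4: at line 2 remove [uhfvc] add [aizup] -> 9 lines: jwicu mschm qllsm aizup iivv rxi kvzg dngbg olkyq
Hunk 5: at line 2 remove [aizup,iivv] add [elc,tje] -> 9 lines: jwicu mschm qllsm elc tje rxi kvzg dngbg olkyq
Hunk 6: at line 5 remove [rxi] add [erv,qky,bdyk] -> 11 lines: jwicu mschm qllsm elc tje erv qky bdyk kvzg dngbg olkyq
Hunk 7: at line 3 remove [elc] add [uof,qtzv] -> 12 lines: jwicu mschm qllsm uof qtzv tje erv qky bdyk kvzg dngbg olkyq
Final line count: 12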